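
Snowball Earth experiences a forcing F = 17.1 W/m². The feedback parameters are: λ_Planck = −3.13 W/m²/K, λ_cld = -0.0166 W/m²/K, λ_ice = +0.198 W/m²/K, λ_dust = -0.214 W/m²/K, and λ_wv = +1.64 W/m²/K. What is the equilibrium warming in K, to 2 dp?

Net feedback parameter λ = (−3.13) + (-0.0166) + (+0.198) + (-0.214) + (+1.64) = -1.5226 W/m²/K.
ΔT = −F/λ = −17.1/(-1.5226) = 11.23 K.

11.23 K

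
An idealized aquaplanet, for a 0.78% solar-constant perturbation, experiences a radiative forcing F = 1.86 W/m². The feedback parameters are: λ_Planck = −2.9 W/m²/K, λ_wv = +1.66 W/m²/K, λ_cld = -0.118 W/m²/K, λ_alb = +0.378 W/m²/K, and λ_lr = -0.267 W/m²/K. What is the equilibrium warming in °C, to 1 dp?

Net feedback parameter λ = (−2.9) + (+1.66) + (-0.118) + (+0.378) + (-0.267) = -1.247 W/m²/K.
ΔT = −F/λ = −1.86/(-1.247) = 1.5 °C.

1.5 °C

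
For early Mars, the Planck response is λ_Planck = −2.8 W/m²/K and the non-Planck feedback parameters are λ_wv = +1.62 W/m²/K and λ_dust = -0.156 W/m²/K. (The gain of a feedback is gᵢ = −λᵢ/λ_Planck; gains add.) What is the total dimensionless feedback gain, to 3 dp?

0.523

Convert to gains: g_wv = 1.62/2.8 = 0.5786; g_dust = -0.156/2.8 = -0.05571.
Total gain g = 0.52289.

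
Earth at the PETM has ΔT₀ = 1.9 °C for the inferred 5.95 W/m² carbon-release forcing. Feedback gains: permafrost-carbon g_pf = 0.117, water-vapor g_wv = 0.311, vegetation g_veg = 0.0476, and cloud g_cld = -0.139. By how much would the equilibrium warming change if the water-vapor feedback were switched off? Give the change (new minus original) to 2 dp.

Original: g = 0.3366, ΔT = 1.9/(1−0.3366) = 2.8640 °C.
Without water-vapor: g' = 0.0256, ΔT' = 1.9/(1−0.0256) = 1.9499 °C.
Change = 1.9499 − 2.8640 = -0.91 °C.

-0.91 °C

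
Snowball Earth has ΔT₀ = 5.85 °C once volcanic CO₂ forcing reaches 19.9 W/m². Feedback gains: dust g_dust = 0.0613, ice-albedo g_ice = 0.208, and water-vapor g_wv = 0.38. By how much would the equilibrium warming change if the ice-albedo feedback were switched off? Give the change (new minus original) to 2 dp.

-6.21 °C

Original: g = 0.6493, ΔT = 5.85/(1−0.6493) = 16.6809 °C.
Without ice-albedo: g' = 0.4413, ΔT' = 5.85/(1−0.4413) = 10.4707 °C.
Change = 10.4707 − 16.6809 = -6.21 °C.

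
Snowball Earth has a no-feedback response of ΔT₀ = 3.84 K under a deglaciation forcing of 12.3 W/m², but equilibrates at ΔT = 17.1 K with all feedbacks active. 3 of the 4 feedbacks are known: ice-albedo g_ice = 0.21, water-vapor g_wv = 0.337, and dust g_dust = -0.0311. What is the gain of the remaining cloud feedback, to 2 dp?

0.26

Amplification A = ΔT/ΔT₀ = 17.1/3.84 = 4.453.
Total gain g = 1 − 1/A = 1 − 1/4.453 = 0.7754.
Known gains sum to 0.21 + 0.337 − 0.0311 = 0.5159.
g_cld = 0.7754 − 0.5159 = 0.26.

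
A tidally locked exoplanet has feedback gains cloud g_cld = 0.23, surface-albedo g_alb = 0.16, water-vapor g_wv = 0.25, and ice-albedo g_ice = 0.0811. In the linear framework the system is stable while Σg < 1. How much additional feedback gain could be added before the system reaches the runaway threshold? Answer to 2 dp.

0.28

Current total gain = 0.23 + 0.16 + 0.25 + 0.0811 = 0.7211.
Margin to runaway = 1 − 0.7211 = 0.28.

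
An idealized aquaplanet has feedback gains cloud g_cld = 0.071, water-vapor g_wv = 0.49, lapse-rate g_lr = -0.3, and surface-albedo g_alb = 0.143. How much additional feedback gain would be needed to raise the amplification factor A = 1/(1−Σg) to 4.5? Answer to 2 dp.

0.37

Current total gain = 0.404.
Target gain for A = 4.5: g* = 1 − 1/4.5 = 0.7778.
Additional gain needed = 0.7778 − 0.404 = 0.37.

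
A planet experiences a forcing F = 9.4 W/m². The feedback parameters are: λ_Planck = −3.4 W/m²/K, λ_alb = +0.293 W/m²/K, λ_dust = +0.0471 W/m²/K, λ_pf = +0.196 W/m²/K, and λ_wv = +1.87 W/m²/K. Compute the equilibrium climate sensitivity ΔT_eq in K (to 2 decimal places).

9.46 K

Net feedback parameter λ = (−3.4) + (+0.293) + (+0.0471) + (+0.196) + (+1.87) = -0.9939 W/m²/K.
ΔT = −F/λ = −9.4/(-0.9939) = 9.46 K.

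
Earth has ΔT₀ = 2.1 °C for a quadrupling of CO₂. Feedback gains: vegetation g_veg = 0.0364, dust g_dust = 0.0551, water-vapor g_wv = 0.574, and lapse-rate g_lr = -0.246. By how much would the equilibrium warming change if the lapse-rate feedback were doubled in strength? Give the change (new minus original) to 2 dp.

-1.08 °C

Original: g = 0.4195, ΔT = 2.1/(1−0.4195) = 3.6176 °C.
With doubled lapse-rate: g' = 0.1735, ΔT' = 2.1/(1−0.1735) = 2.5408 °C.
Change = 2.5408 − 3.6176 = -1.08 °C.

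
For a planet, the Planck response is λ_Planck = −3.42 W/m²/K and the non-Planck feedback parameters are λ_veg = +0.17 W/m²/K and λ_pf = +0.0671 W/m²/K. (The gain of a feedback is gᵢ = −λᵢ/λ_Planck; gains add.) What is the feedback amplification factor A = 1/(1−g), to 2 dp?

Convert to gains: g_veg = 0.17/3.42 = 0.04971; g_pf = 0.0671/3.42 = 0.01962.
Total gain g = 0.06933.
A = 1/(1 − 0.06933) = 1.07.

1.07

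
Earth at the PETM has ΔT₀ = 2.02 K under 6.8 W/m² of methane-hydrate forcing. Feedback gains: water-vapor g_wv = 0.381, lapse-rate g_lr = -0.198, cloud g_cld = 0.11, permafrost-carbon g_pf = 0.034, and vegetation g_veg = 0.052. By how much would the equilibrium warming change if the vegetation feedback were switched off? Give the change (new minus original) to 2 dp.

-0.25 K

Original: g = 0.379, ΔT = 2.02/(1−0.379) = 3.2528 K.
Without vegetation: g' = 0.327, ΔT' = 2.02/(1−0.327) = 3.0015 K.
Change = 3.0015 − 3.2528 = -0.25 K.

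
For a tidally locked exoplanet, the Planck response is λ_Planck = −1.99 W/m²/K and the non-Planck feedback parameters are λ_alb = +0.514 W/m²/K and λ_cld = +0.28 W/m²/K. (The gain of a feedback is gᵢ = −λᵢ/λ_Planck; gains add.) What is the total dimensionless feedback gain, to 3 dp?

0.399

Convert to gains: g_alb = 0.514/1.99 = 0.2583; g_cld = 0.28/1.99 = 0.1407.
Total gain g = 0.399.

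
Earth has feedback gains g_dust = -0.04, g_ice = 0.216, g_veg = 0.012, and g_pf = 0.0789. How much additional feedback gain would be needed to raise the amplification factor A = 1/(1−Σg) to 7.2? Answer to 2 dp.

0.59

Current total gain = 0.2669.
Target gain for A = 7.2: g* = 1 − 1/7.2 = 0.8611.
Additional gain needed = 0.8611 − 0.2669 = 0.59.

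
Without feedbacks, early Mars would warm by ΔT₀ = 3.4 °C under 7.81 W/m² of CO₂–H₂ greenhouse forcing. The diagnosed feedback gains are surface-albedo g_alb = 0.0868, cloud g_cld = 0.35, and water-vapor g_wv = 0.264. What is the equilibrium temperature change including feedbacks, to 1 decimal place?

Total gain g = 0.0868 + 0.35 + 0.264 = 0.7008.
Amplification A = 1/(1 − 0.7008) = 3.342.
ΔT = 3.4 × 3.342 = 11.4 °C.

11.4 °C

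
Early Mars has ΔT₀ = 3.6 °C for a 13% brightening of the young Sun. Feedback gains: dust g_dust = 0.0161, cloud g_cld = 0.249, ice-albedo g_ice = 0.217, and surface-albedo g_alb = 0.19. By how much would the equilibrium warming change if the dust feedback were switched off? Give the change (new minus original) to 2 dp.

Original: g = 0.6721, ΔT = 3.6/(1−0.6721) = 10.9790 °C.
Without dust: g' = 0.656, ΔT' = 3.6/(1−0.656) = 10.4651 °C.
Change = 10.4651 − 10.9790 = -0.51 °C.

-0.51 °C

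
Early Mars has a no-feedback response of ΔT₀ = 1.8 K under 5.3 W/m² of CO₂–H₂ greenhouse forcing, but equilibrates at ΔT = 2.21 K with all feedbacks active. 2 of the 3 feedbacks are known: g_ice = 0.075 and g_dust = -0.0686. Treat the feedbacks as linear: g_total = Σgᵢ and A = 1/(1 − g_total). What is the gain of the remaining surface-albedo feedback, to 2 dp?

0.18

Amplification A = ΔT/ΔT₀ = 2.21/1.8 = 1.228.
Total gain g = 1 − 1/A = 1 − 1/1.228 = 0.1857.
Known gains sum to 0.075 − 0.0686 = 0.0064.
g_alb = 0.1857 − 0.0064 = 0.18.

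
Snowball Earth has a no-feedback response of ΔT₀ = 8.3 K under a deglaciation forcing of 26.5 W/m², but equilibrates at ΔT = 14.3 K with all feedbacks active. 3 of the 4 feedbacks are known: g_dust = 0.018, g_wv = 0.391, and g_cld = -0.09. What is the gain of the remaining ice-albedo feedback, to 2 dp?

Amplification A = ΔT/ΔT₀ = 14.3/8.3 = 1.723.
Total gain g = 1 − 1/A = 1 − 1/1.723 = 0.4196.
Known gains sum to 0.018 + 0.391 − 0.09 = 0.319.
g_ice = 0.4196 − 0.319 = 0.10.

0.10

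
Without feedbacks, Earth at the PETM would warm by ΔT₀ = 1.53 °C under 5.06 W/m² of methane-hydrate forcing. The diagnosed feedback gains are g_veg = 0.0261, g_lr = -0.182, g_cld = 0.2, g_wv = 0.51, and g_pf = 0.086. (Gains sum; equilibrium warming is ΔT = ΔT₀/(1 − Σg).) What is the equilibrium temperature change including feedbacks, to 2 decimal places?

Total gain g = 0.0261 − 0.182 + 0.2 + 0.51 + 0.086 = 0.6401.
Amplification A = 1/(1 − 0.6401) = 2.779.
ΔT = 1.53 × 2.779 = 4.25 °C.

4.25 °C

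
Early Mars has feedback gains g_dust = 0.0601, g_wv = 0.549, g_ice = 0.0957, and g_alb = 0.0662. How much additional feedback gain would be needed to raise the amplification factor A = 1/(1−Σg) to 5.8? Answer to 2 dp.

Current total gain = 0.771.
Target gain for A = 5.8: g* = 1 − 1/5.8 = 0.8276.
Additional gain needed = 0.8276 − 0.771 = 0.06.

0.06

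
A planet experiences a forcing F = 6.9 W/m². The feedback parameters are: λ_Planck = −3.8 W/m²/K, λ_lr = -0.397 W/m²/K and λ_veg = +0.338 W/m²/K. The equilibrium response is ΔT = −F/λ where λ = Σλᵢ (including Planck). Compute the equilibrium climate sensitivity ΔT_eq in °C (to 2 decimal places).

Net feedback parameter λ = (−3.8) + (-0.397) + (+0.338) = -3.859 W/m²/K.
ΔT = −F/λ = −6.9/(-3.859) = 1.79 °C.

1.79 °C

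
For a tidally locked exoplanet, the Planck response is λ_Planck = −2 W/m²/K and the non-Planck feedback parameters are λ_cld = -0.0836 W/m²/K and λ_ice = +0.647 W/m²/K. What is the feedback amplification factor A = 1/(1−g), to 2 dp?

Convert to gains: g_cld = -0.0836/2 = -0.0418; g_ice = 0.647/2 = 0.3235.
Total gain g = 0.2817.
A = 1/(1 − 0.2817) = 1.39.

1.39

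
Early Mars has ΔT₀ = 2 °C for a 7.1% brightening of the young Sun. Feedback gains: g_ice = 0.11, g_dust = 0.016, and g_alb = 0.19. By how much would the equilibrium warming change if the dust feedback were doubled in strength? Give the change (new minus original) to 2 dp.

0.07 °C

Original: g = 0.316, ΔT = 2/(1−0.316) = 2.9240 °C.
With doubled dust: g' = 0.332, ΔT' = 2/(1−0.332) = 2.9940 °C.
Change = 2.9940 − 2.9240 = 0.07 °C.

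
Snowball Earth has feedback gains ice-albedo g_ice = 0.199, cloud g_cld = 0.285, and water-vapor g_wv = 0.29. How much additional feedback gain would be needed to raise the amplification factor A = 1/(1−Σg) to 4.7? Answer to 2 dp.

0.01

Current total gain = 0.774.
Target gain for A = 4.7: g* = 1 − 1/4.7 = 0.7872.
Additional gain needed = 0.7872 − 0.774 = 0.01.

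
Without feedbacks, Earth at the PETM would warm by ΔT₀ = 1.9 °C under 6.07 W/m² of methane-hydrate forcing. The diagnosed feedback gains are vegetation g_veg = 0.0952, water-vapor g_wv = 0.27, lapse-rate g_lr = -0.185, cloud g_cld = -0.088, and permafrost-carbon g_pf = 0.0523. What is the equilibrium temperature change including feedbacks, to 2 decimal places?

2.22 °C

Total gain g = 0.0952 + 0.27 − 0.185 − 0.088 + 0.0523 = 0.1445.
Amplification A = 1/(1 − 0.1445) = 1.169.
ΔT = 1.9 × 1.169 = 2.22 °C.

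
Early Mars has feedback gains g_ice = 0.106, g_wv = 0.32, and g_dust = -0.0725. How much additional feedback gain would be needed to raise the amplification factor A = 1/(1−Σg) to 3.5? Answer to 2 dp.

Current total gain = 0.3535.
Target gain for A = 3.5: g* = 1 − 1/3.5 = 0.7143.
Additional gain needed = 0.7143 − 0.3535 = 0.36.

0.36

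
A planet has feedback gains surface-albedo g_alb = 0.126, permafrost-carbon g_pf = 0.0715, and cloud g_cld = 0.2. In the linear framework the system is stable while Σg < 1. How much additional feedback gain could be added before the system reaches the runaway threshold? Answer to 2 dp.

Current total gain = 0.126 + 0.0715 + 0.2 = 0.3975.
Margin to runaway = 1 − 0.3975 = 0.60.

0.60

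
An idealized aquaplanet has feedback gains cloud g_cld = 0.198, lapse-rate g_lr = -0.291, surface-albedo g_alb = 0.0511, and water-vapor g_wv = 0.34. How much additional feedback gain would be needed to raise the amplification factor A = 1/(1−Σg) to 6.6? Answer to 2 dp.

0.55

Current total gain = 0.2981.
Target gain for A = 6.6: g* = 1 − 1/6.6 = 0.8485.
Additional gain needed = 0.8485 − 0.2981 = 0.55.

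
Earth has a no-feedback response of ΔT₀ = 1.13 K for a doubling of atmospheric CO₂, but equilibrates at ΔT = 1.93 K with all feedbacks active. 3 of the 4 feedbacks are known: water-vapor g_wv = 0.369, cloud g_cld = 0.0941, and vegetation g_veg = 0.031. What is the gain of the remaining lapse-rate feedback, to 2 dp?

Amplification A = ΔT/ΔT₀ = 1.93/1.13 = 1.708.
Total gain g = 1 − 1/A = 1 − 1/1.708 = 0.4145.
Known gains sum to 0.369 + 0.0941 + 0.031 = 0.4941.
g_lr = 0.4145 − 0.4941 = -0.08.

-0.08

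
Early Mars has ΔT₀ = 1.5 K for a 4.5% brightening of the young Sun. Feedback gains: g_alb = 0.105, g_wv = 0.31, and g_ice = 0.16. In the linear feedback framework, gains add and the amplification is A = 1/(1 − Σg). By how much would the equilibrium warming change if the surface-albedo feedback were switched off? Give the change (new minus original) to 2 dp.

Original: g = 0.575, ΔT = 1.5/(1−0.575) = 3.5294 K.
Without surface-albedo: g' = 0.47, ΔT' = 1.5/(1−0.47) = 2.8302 K.
Change = 2.8302 − 3.5294 = -0.70 K.

-0.70 K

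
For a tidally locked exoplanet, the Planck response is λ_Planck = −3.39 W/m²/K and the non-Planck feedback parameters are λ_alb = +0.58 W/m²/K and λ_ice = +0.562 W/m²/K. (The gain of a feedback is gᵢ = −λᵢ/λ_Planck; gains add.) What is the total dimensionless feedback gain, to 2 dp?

0.34

Convert to gains: g_alb = 0.58/3.39 = 0.1711; g_ice = 0.562/3.39 = 0.1658.
Total gain g = 0.3369.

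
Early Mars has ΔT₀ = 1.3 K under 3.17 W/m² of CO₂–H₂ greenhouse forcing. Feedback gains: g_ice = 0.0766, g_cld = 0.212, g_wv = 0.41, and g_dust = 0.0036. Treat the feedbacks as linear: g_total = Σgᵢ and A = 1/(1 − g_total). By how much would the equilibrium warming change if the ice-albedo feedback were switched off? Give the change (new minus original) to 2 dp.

-0.89 K

Original: g = 0.7022, ΔT = 1.3/(1−0.7022) = 4.3653 K.
Without ice-albedo: g' = 0.6256, ΔT' = 1.3/(1−0.6256) = 3.4722 K.
Change = 3.4722 − 4.3653 = -0.89 K.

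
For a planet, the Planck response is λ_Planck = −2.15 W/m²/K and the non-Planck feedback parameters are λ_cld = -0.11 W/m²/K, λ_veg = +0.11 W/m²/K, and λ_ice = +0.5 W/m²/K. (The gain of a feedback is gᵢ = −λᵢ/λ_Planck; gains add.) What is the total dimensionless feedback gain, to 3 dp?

Convert to gains: g_cld = -0.11/2.15 = -0.05116; g_veg = 0.11/2.15 = 0.05116; g_ice = 0.5/2.15 = 0.2326.
Total gain g = 0.2326.

0.233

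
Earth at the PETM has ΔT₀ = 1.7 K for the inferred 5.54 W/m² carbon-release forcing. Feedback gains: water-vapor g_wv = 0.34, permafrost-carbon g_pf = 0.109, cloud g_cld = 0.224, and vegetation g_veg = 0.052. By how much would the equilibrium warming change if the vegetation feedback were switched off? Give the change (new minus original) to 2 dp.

Original: g = 0.725, ΔT = 1.7/(1−0.725) = 6.1818 K.
Without vegetation: g' = 0.673, ΔT' = 1.7/(1−0.673) = 5.1988 K.
Change = 5.1988 − 6.1818 = -0.98 K.

-0.98 K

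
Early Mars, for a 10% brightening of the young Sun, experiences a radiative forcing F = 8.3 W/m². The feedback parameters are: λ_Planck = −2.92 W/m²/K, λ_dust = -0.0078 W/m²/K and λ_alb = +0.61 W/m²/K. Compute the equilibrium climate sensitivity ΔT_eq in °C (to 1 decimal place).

3.6 °C

Net feedback parameter λ = (−2.92) + (-0.0078) + (+0.61) = -2.3178 W/m²/K.
ΔT = −F/λ = −8.3/(-2.3178) = 3.6 °C.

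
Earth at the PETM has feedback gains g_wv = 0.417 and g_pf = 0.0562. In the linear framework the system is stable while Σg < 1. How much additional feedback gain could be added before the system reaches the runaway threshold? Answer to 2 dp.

0.53

Current total gain = 0.417 + 0.0562 = 0.4732.
Margin to runaway = 1 − 0.4732 = 0.53.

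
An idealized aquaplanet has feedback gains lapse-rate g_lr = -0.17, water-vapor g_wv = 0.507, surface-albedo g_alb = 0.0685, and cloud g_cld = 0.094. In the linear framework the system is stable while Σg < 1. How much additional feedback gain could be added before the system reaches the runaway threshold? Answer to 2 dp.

Current total gain = -0.17 + 0.507 + 0.0685 + 0.094 = 0.4995.
Margin to runaway = 1 − 0.4995 = 0.50.

0.50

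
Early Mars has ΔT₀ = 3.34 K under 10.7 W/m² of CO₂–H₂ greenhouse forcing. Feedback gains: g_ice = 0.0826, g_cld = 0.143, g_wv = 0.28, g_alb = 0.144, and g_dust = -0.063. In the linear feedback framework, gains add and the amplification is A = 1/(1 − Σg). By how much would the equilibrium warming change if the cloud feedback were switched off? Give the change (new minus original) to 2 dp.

Original: g = 0.5866, ΔT = 3.34/(1−0.5866) = 8.0793 K.
Without cloud: g' = 0.4436, ΔT' = 3.34/(1−0.4436) = 6.0029 K.
Change = 6.0029 − 8.0793 = -2.08 K.

-2.08 K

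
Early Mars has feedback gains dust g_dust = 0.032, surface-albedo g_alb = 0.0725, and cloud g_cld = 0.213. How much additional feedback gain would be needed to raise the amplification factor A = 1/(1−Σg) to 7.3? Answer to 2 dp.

0.55

Current total gain = 0.3175.
Target gain for A = 7.3: g* = 1 − 1/7.3 = 0.863.
Additional gain needed = 0.863 − 0.3175 = 0.55.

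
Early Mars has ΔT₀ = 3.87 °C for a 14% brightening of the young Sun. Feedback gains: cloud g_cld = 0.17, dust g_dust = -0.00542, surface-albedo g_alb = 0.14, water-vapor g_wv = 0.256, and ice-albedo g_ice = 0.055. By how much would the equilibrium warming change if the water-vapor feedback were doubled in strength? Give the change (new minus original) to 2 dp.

20.07 °C

Original: g = 0.61558, ΔT = 3.87/(1−0.61558) = 10.0671 °C.
With doubled water-vapor: g' = 0.87158, ΔT' = 3.87/(1−0.87158) = 30.1355 °C.
Change = 30.1355 − 10.0671 = 20.07 °C.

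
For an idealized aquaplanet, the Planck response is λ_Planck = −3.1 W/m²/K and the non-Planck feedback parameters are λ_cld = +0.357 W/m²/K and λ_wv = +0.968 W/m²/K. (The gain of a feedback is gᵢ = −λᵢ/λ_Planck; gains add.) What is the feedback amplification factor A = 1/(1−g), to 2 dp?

Convert to gains: g_cld = 0.357/3.1 = 0.1152; g_wv = 0.968/3.1 = 0.3123.
Total gain g = 0.4275.
A = 1/(1 − 0.4275) = 1.75.

1.75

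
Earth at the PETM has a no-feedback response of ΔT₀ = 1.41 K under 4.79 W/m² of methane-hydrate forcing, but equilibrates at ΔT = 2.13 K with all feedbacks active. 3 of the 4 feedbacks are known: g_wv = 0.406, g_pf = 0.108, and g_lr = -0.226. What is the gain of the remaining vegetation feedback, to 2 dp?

0.05

Amplification A = ΔT/ΔT₀ = 2.13/1.41 = 1.511.
Total gain g = 1 − 1/A = 1 − 1/1.511 = 0.3382.
Known gains sum to 0.406 + 0.108 − 0.226 = 0.288.
g_veg = 0.3382 − 0.288 = 0.05.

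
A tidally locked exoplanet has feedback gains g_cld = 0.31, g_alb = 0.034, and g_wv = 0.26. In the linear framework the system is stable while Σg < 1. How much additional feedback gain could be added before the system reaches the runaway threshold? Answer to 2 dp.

0.40

Current total gain = 0.31 + 0.034 + 0.26 = 0.604.
Margin to runaway = 1 − 0.604 = 0.40.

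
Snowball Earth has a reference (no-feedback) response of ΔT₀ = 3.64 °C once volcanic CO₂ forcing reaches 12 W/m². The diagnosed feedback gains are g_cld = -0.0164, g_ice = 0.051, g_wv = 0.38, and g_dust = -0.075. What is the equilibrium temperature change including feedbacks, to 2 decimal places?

5.51 °C

Total gain g = -0.0164 + 0.051 + 0.38 − 0.075 = 0.3396.
Amplification A = 1/(1 − 0.3396) = 1.514.
ΔT = 3.64 × 1.514 = 5.51 °C.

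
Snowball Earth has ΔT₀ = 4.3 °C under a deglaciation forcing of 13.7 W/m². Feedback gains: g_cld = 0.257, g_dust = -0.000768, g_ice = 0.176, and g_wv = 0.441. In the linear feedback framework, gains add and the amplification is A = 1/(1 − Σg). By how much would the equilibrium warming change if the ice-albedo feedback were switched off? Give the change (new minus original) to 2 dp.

Original: g = 0.873232, ΔT = 4.3/(1−0.873232) = 33.9202 °C.
Without ice-albedo: g' = 0.697232, ΔT' = 4.3/(1−0.697232) = 14.2023 °C.
Change = 14.2023 − 33.9202 = -19.72 °C.

-19.72 °C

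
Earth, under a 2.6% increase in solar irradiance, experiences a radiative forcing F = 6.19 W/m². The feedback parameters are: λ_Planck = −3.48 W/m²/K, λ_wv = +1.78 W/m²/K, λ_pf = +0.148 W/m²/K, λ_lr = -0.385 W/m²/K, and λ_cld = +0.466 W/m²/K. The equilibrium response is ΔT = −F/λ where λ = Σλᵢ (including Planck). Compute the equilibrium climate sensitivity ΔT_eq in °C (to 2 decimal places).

4.21 °C

Net feedback parameter λ = (−3.48) + (+1.78) + (+0.148) + (-0.385) + (+0.466) = -1.471 W/m²/K.
ΔT = −F/λ = −6.19/(-1.471) = 4.21 °C.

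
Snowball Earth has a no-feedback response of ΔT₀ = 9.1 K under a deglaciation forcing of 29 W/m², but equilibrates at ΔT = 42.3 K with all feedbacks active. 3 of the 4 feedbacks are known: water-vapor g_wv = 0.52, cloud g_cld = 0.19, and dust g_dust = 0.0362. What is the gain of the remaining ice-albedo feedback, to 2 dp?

Amplification A = ΔT/ΔT₀ = 42.3/9.1 = 4.648.
Total gain g = 1 − 1/A = 1 − 1/4.648 = 0.7849.
Known gains sum to 0.52 + 0.19 + 0.0362 = 0.7462.
g_ice = 0.7849 − 0.7462 = 0.04.

0.04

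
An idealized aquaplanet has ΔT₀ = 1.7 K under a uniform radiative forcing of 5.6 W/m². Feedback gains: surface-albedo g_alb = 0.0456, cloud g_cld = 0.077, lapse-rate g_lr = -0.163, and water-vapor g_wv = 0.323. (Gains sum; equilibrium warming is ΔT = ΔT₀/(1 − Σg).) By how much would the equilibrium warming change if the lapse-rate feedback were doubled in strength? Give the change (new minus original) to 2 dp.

-0.44 K

Original: g = 0.2826, ΔT = 1.7/(1−0.2826) = 2.3697 K.
With doubled lapse-rate: g' = 0.1196, ΔT' = 1.7/(1−0.1196) = 1.9309 K.
Change = 1.9309 − 2.3697 = -0.44 K.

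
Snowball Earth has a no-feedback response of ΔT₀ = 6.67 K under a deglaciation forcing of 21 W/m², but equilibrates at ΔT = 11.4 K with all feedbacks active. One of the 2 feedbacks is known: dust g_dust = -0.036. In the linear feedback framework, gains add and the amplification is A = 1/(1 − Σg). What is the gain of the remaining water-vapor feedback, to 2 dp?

Amplification A = ΔT/ΔT₀ = 11.4/6.67 = 1.709.
Total gain g = 1 − 1/A = 1 − 1/1.709 = 0.4149.
The known gain is -0.036.
g_wv = 0.4149 + 0.036 = 0.45.

0.45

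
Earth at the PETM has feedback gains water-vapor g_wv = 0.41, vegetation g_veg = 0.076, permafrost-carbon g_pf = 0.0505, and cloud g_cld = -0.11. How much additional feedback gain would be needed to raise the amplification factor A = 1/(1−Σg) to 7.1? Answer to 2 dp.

0.43

Current total gain = 0.4265.
Target gain for A = 7.1: g* = 1 − 1/7.1 = 0.8592.
Additional gain needed = 0.8592 − 0.4265 = 0.43.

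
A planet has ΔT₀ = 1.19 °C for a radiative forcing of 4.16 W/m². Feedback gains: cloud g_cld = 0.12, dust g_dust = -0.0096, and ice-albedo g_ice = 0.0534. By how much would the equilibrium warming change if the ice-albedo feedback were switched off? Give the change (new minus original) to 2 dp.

-0.09 °C

Original: g = 0.1638, ΔT = 1.19/(1−0.1638) = 1.4231 °C.
Without ice-albedo: g' = 0.1104, ΔT' = 1.19/(1−0.1104) = 1.3377 °C.
Change = 1.3377 − 1.4231 = -0.09 °C.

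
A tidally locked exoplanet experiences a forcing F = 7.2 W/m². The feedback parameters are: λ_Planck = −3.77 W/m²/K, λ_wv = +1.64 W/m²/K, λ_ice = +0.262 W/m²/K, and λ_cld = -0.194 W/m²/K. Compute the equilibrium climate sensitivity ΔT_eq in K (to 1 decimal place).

Net feedback parameter λ = (−3.77) + (+1.64) + (+0.262) + (-0.194) = -2.062 W/m²/K.
ΔT = −F/λ = −7.2/(-2.062) = 3.5 K.

3.5 K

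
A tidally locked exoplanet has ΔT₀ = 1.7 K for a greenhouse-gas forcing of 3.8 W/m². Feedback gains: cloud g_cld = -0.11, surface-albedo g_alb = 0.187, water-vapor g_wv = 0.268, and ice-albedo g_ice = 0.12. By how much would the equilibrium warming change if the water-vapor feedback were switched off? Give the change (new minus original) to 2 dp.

Original: g = 0.465, ΔT = 1.7/(1−0.465) = 3.1776 K.
Without water-vapor: g' = 0.197, ΔT' = 1.7/(1−0.197) = 2.1171 K.
Change = 2.1171 − 3.1776 = -1.06 K.

-1.06 K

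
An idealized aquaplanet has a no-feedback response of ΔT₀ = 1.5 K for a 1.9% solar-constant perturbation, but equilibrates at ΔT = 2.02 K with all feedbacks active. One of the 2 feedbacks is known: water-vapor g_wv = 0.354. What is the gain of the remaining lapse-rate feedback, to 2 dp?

Amplification A = ΔT/ΔT₀ = 2.02/1.5 = 1.347.
Total gain g = 1 − 1/A = 1 − 1/1.347 = 0.2576.
The known gain is 0.354.
g_lr = 0.2576 − 0.354 = -0.10.

-0.10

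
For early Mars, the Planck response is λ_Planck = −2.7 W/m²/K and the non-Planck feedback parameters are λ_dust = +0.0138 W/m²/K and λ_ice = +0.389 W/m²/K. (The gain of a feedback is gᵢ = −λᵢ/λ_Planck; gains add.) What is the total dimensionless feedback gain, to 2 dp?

Convert to gains: g_dust = 0.0138/2.7 = 0.005111; g_ice = 0.389/2.7 = 0.1441.
Total gain g = 0.149211.

0.15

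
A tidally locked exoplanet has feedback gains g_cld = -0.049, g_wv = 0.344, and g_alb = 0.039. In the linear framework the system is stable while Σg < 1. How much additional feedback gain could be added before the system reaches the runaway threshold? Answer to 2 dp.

Current total gain = -0.049 + 0.344 + 0.039 = 0.334.
Margin to runaway = 1 − 0.334 = 0.67.

0.67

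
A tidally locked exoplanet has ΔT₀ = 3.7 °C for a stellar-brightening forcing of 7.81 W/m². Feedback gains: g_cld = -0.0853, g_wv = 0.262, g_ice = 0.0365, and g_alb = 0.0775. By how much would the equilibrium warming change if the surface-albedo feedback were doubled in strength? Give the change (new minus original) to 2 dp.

Original: g = 0.2907, ΔT = 3.7/(1−0.2907) = 5.2164 °C.
With doubled surface-albedo: g' = 0.3682, ΔT' = 3.7/(1−0.3682) = 5.8563 °C.
Change = 5.8563 − 5.2164 = 0.64 °C.

0.64 °C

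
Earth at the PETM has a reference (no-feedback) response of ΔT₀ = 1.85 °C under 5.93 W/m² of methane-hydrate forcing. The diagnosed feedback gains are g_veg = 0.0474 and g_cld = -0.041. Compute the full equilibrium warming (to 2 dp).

1.86 °C

Total gain g = 0.0474 − 0.041 = 0.0064.
Amplification A = 1/(1 − 0.0064) = 1.006.
ΔT = 1.85 × 1.006 = 1.86 °C.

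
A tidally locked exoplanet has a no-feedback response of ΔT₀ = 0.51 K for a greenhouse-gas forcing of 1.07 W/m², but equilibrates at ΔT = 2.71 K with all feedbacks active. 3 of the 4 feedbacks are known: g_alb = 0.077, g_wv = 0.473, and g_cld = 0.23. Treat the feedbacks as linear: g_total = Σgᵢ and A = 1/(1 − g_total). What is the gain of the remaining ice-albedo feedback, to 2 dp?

Amplification A = ΔT/ΔT₀ = 2.71/0.51 = 5.314.
Total gain g = 1 − 1/A = 1 − 1/5.314 = 0.8118.
Known gains sum to 0.077 + 0.473 + 0.23 = 0.78.
g_ice = 0.8118 − 0.78 = 0.03.

0.03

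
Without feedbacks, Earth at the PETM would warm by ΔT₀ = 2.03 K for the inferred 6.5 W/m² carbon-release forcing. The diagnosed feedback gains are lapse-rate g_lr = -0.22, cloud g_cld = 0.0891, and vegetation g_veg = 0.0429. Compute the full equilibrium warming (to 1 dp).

Total gain g = -0.22 + 0.0891 + 0.0429 = -0.088.
Amplification A = 1/(1 + 0.088) = 0.9191.
ΔT = 2.03 × 0.9191 = 1.9 K.

1.9 K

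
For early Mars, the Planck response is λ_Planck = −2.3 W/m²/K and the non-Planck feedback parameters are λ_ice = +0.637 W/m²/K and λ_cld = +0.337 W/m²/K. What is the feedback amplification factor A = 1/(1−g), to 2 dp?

1.73

Convert to gains: g_ice = 0.637/2.3 = 0.277; g_cld = 0.337/2.3 = 0.1465.
Total gain g = 0.4235.
A = 1/(1 − 0.4235) = 1.73.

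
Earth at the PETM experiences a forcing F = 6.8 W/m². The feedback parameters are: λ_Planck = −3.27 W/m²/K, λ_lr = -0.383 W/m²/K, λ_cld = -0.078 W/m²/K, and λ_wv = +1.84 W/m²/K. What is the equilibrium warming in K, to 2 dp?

3.60 K

Net feedback parameter λ = (−3.27) + (-0.383) + (-0.078) + (+1.84) = -1.891 W/m²/K.
ΔT = −F/λ = −6.8/(-1.891) = 3.60 K.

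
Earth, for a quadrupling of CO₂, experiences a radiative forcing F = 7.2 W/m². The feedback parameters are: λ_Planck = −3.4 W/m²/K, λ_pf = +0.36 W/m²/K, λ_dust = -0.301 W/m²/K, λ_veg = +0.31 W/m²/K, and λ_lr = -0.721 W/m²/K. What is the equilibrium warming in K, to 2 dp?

1.92 K

Net feedback parameter λ = (−3.4) + (+0.36) + (-0.301) + (+0.31) + (-0.721) = -3.752 W/m²/K.
ΔT = −F/λ = −7.2/(-3.752) = 1.92 K.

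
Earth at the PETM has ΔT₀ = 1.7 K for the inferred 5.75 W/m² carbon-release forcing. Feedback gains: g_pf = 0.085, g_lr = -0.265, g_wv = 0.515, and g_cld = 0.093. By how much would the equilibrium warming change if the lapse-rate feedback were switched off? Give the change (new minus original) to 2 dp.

2.57 K

Original: g = 0.428, ΔT = 1.7/(1−0.428) = 2.9720 K.
Without lapse-rate: g' = 0.693, ΔT' = 1.7/(1−0.693) = 5.5375 K.
Change = 5.5375 − 2.9720 = 2.57 K.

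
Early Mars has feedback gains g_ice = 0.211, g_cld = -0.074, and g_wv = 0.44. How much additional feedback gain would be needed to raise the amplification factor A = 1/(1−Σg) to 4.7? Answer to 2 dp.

0.21

Current total gain = 0.577.
Target gain for A = 4.7: g* = 1 − 1/4.7 = 0.7872.
Additional gain needed = 0.7872 − 0.577 = 0.21.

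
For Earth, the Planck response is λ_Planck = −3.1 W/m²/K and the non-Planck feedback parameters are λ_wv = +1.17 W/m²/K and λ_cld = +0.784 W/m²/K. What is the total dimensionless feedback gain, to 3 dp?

0.630

Convert to gains: g_wv = 1.17/3.1 = 0.3774; g_cld = 0.784/3.1 = 0.2529.
Total gain g = 0.6303.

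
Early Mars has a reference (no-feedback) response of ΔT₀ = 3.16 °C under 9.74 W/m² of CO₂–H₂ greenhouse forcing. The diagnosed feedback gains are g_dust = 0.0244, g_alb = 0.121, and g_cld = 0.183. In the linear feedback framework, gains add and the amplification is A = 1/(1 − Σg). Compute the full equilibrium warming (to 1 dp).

Total gain g = 0.0244 + 0.121 + 0.183 = 0.3284.
Amplification A = 1/(1 − 0.3284) = 1.489.
ΔT = 3.16 × 1.489 = 4.7 °C.

4.7 °C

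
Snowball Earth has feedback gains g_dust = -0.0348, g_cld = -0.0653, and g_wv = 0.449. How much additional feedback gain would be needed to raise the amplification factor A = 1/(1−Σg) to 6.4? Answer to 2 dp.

0.49

Current total gain = 0.3489.
Target gain for A = 6.4: g* = 1 − 1/6.4 = 0.8438.
Additional gain needed = 0.8438 − 0.3489 = 0.49.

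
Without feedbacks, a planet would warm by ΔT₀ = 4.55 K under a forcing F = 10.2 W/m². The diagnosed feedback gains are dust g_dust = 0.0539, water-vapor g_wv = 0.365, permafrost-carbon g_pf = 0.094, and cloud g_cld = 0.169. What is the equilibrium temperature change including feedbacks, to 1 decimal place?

14.3 K

Total gain g = 0.0539 + 0.365 + 0.094 + 0.169 = 0.6819.
Amplification A = 1/(1 − 0.6819) = 3.144.
ΔT = 4.55 × 3.144 = 14.3 K.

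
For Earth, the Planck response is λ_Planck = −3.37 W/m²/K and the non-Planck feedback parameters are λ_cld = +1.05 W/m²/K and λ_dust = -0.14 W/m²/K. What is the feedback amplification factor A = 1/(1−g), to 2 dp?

Convert to gains: g_cld = 1.05/3.37 = 0.3116; g_dust = -0.14/3.37 = -0.04154.
Total gain g = 0.27006.
A = 1/(1 − 0.27006) = 1.37.

1.37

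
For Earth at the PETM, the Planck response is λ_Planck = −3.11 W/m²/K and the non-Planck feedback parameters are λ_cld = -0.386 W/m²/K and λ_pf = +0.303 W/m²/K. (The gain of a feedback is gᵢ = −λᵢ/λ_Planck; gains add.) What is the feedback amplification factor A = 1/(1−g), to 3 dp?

0.974

Convert to gains: g_cld = -0.386/3.11 = -0.1241; g_pf = 0.303/3.11 = 0.09743.
Total gain g = -0.02667.
A = 1/(1 + 0.02667) = 0.974.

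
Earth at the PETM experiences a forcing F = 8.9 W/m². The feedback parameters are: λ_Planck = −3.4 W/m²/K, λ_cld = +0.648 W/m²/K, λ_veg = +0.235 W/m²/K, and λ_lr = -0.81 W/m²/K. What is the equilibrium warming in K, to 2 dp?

Net feedback parameter λ = (−3.4) + (+0.648) + (+0.235) + (-0.81) = -3.327 W/m²/K.
ΔT = −F/λ = −8.9/(-3.327) = 2.68 K.

2.68 K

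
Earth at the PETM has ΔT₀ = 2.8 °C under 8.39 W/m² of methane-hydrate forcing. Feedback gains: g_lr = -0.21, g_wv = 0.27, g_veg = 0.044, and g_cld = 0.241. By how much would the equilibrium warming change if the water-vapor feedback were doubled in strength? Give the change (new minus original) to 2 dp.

Original: g = 0.345, ΔT = 2.8/(1−0.345) = 4.2748 °C.
With doubled water-vapor: g' = 0.615, ΔT' = 2.8/(1−0.615) = 7.2727 °C.
Change = 7.2727 − 4.2748 = 3.00 °C.

3.00 °C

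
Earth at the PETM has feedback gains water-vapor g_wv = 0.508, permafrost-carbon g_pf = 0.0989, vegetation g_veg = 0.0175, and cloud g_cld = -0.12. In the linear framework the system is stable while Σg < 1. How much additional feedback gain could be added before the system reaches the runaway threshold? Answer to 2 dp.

Current total gain = 0.508 + 0.0989 + 0.0175 − 0.12 = 0.5044.
Margin to runaway = 1 − 0.5044 = 0.50.

0.50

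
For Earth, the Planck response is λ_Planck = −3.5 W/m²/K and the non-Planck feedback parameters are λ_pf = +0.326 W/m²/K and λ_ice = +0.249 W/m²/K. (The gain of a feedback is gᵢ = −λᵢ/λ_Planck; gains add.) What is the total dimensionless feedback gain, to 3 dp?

0.164

Convert to gains: g_pf = 0.326/3.5 = 0.09314; g_ice = 0.249/3.5 = 0.07114.
Total gain g = 0.16428.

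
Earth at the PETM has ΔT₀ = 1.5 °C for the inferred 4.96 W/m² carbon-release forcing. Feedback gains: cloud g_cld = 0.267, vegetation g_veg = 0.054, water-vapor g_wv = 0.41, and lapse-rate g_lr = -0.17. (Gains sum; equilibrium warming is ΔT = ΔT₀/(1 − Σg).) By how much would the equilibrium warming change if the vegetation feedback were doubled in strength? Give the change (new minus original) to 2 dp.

Original: g = 0.561, ΔT = 1.5/(1−0.561) = 3.4169 °C.
With doubled vegetation: g' = 0.615, ΔT' = 1.5/(1−0.615) = 3.8961 °C.
Change = 3.8961 − 3.4169 = 0.48 °C.

0.48 °C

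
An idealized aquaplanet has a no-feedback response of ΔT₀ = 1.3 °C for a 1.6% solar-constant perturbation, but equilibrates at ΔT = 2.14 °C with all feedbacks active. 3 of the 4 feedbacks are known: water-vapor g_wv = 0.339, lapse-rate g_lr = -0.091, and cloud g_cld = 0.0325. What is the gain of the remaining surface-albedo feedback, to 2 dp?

Amplification A = ΔT/ΔT₀ = 2.14/1.3 = 1.646.
Total gain g = 1 − 1/A = 1 − 1/1.646 = 0.3925.
Known gains sum to 0.339 − 0.091 + 0.0325 = 0.2805.
g_alb = 0.3925 − 0.2805 = 0.11.

0.11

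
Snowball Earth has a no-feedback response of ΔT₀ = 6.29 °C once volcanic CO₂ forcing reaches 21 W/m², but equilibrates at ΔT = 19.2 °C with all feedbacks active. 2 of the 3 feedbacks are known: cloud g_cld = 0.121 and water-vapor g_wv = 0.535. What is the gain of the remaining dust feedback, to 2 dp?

Amplification A = ΔT/ΔT₀ = 19.2/6.29 = 3.052.
Total gain g = 1 − 1/A = 1 − 1/3.052 = 0.6723.
Known gains sum to 0.121 + 0.535 = 0.656.
g_dust = 0.6723 − 0.656 = 0.02.

0.02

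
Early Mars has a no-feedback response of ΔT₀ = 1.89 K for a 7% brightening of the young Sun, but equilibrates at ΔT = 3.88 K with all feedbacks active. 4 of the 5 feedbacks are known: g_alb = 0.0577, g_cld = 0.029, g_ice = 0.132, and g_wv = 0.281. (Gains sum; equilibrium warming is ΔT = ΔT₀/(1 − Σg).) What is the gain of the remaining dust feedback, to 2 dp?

0.01

Amplification A = ΔT/ΔT₀ = 3.88/1.89 = 2.053.
Total gain g = 1 − 1/A = 1 − 1/2.053 = 0.5129.
Known gains sum to 0.0577 + 0.029 + 0.132 + 0.281 = 0.4997.
g_dust = 0.5129 − 0.4997 = 0.01.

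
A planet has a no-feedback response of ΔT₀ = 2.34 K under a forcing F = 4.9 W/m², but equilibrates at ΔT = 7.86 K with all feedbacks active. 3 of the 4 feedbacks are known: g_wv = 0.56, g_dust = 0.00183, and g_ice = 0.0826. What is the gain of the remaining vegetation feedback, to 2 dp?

Amplification A = ΔT/ΔT₀ = 7.86/2.34 = 3.359.
Total gain g = 1 − 1/A = 1 − 1/3.359 = 0.7023.
Known gains sum to 0.56 + 0.00183 + 0.0826 = 0.64443.
g_veg = 0.7023 − 0.64443 = 0.06.

0.06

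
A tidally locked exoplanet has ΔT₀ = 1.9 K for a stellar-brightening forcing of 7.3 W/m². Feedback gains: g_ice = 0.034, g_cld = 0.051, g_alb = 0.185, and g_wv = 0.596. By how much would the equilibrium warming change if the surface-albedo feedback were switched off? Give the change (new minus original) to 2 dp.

-8.22 K

Original: g = 0.866, ΔT = 1.9/(1−0.866) = 14.1791 K.
Without surface-albedo: g' = 0.681, ΔT' = 1.9/(1−0.681) = 5.9561 K.
Change = 5.9561 − 14.1791 = -8.22 K.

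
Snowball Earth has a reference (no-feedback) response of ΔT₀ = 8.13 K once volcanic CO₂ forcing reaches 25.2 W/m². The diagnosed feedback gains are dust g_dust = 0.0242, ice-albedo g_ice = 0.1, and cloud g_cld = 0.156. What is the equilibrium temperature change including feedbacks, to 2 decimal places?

11.29 K

Total gain g = 0.0242 + 0.1 + 0.156 = 0.2802.
Amplification A = 1/(1 − 0.2802) = 1.389.
ΔT = 8.13 × 1.389 = 11.29 K.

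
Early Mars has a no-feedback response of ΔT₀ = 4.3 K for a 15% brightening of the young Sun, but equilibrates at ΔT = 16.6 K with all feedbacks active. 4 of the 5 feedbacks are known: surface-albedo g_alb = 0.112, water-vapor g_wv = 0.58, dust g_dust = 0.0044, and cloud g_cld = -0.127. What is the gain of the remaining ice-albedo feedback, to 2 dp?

0.17

Amplification A = ΔT/ΔT₀ = 16.6/4.3 = 3.86.
Total gain g = 1 − 1/A = 1 − 1/3.86 = 0.7409.
Known gains sum to 0.112 + 0.58 + 0.0044 − 0.127 = 0.5694.
g_ice = 0.7409 − 0.5694 = 0.17.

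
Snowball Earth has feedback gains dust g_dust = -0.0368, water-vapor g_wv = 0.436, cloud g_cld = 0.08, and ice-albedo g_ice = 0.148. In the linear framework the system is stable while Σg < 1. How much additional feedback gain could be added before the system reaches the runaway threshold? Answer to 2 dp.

0.37

Current total gain = -0.0368 + 0.436 + 0.08 + 0.148 = 0.6272.
Margin to runaway = 1 − 0.6272 = 0.37.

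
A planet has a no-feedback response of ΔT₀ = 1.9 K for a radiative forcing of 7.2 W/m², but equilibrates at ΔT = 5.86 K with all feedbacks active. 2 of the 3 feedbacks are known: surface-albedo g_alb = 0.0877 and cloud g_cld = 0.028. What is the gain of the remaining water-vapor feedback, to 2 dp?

Amplification A = ΔT/ΔT₀ = 5.86/1.9 = 3.084.
Total gain g = 1 − 1/A = 1 − 1/3.084 = 0.6757.
Known gains sum to 0.0877 + 0.028 = 0.1157.
g_wv = 0.6757 − 0.1157 = 0.56.

0.56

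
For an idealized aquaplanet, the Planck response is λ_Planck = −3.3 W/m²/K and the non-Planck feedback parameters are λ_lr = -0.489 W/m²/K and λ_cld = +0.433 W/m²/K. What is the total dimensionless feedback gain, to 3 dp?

-0.017

Convert to gains: g_lr = -0.489/3.3 = -0.1482; g_cld = 0.433/3.3 = 0.1312.
Total gain g = -0.017.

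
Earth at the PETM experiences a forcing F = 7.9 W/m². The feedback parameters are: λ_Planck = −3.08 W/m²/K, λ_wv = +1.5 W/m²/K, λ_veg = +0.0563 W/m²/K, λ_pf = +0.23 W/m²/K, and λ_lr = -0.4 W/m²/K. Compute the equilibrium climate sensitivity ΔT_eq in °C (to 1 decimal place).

Net feedback parameter λ = (−3.08) + (+1.5) + (+0.0563) + (+0.23) + (-0.4) = -1.6937 W/m²/K.
ΔT = −F/λ = −7.9/(-1.6937) = 4.7 °C.

4.7 °C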